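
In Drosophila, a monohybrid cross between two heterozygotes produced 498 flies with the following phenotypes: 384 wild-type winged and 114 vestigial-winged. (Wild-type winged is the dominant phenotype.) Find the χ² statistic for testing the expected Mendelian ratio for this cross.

1.181

For a monohybrid cross between heterozygotes with complete dominance, the expected phenotypic ratio is 3:1.
Total ratio parts = 4. Expected numbers out of 498:
  wild-type winged: 498 × 3/4 = 373.5
  vestigial-winged: 498 × 1/4 = 124.5
χ² = Σ (O − E)² / E
  wild-type winged: (384 − 373.5)² / 373.5 = 0.2952
  vestigial-winged: (114 − 124.5)² / 124.5 = 0.8855
χ² = 0.2952 + 0.8855 = 1.1807 ≈ 1.181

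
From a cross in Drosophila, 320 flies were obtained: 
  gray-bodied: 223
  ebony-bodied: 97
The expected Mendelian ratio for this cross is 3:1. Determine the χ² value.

4.817

Under the 3:1 hypothesis (Σ ratio = 4, N = 320):
  gray-bodied: 320 × 3/4 = 240
  ebony-bodied: 320 × 1/4 = 80
χ² = Σ (O − E)² / E
  gray-bodied: (223 − 240)² / 240 = 1.2042
  ebony-bodied: (97 − 80)² / 80 = 3.6125
χ² = 1.2042 + 3.6125 = 4.8167 ≈ 4.817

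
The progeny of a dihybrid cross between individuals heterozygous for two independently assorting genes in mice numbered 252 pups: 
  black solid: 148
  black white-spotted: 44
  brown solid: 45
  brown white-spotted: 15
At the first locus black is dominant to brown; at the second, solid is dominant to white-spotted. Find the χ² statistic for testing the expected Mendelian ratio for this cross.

A dihybrid F₂ with independent assortment and complete dominance at both loci gives a 9:3:3:1 phenotypic ratio.
Total ratio parts = 16. Expected numbers out of 252:
  black solid: 252 × 9/16 = 141.75
  black white-spotted: 252 × 3/16 = 47.25
  brown solid: 252 × 3/16 = 47.25
  brown white-spotted: 252 × 1/16 = 15.75
χ² = Σ (O − E)² / E
  black solid: (148 − 141.75)² / 141.75 = 0.2756
  black white-spotted: (44 − 47.25)² / 47.25 = 0.2235
  brown solid: (45 − 47.25)² / 47.25 = 0.1071
  brown white-spotted: (15 − 15.75)² / 15.75 = 0.0357
χ² = 0.2756 + 0.2235 + 0.1071 + 0.0357 = 0.6419 ≈ 0.642

0.642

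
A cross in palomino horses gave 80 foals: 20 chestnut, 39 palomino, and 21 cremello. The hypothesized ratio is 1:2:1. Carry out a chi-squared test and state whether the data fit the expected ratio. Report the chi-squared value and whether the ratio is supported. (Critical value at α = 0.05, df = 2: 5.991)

0.075; consistent

Expected counts for N = 80 under a 1:2:1 ratio (total parts = 4):
  chestnut: 80 × 1/4 = 20
  palomino: 80 × 2/4 = 40
  cremello: 80 × 1/4 = 20
χ² = Σ (O − E)² / E
  chestnut: (20 − 20)² / 20 = 0.0000
  palomino: (39 − 40)² / 40 = 0.0250
  cremello: (21 − 20)² / 20 = 0.0500
χ² = 0.0000 + 0.0250 + 0.0500 = 0.075
Degrees of freedom = 3 − 1 = 2; critical value at α = 0.05 is 5.991.
Since 0.075 < 5.991, we fail to reject the null hypothesis — the data are consistent with the 1:2:1 ratio.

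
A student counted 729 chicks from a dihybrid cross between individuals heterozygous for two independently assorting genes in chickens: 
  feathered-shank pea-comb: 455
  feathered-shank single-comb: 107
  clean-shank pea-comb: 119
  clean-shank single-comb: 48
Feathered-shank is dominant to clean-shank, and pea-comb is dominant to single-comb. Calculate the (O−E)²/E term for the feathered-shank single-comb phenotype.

A dihybrid F₂ with independent assortment and complete dominance at both loci gives a 9:3:3:1 phenotypic ratio.
Expected counts for N = 729 under a 9:3:3:1 ratio (total parts = 16):
  feathered-shank pea-comb: 729 × 9/16 = 410.0625
  feathered-shank single-comb: 729 × 3/16 = 136.6875
  clean-shank pea-comb: 729 × 3/16 = 136.6875
  clean-shank single-comb: 729 × 1/16 = 45.5625
Contribution of feathered-shank single-comb: (107 − 136.6875)² / 136.6875 = 6.4479

6.448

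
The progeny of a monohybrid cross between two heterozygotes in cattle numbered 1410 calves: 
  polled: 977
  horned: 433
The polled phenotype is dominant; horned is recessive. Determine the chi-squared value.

24.512

For a monohybrid cross between heterozygotes with complete dominance, the expected phenotypic ratio is 3:1.
Expected counts for N = 1410 under a 3:1 ratio (total parts = 4):
  polled: 1410 × 3/4 = 1057.5
  horned: 1410 × 1/4 = 352.5
χ² = Σ (O − E)² / E
  polled: (977 − 1057.5)² / 1057.5 = 6.1279
  horned: (433 − 352.5)² / 352.5 = 18.3837
χ² = 6.1279 + 18.3837 = 24.5116 ≈ 24.512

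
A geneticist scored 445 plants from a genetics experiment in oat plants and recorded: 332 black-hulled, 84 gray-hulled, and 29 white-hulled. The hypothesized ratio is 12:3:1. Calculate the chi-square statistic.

Under the 12:3:1 hypothesis (Σ ratio = 16, N = 445):
  black-hulled: 445 × 12/16 = 333.75
  gray-hulled: 445 × 3/16 = 83.4375
  white-hulled: 445 × 1/16 = 27.8125
χ² = Σ (O − E)² / E
  black-hulled: (332 − 333.75)² / 333.75 = 0.0092
  gray-hulled: (84 − 83.4375)² / 83.4375 = 0.0038
  white-hulled: (29 − 27.8125)² / 27.8125 = 0.0507
χ² = 0.0092 + 0.0038 + 0.0507 = 0.0637 ≈ 0.064

0.064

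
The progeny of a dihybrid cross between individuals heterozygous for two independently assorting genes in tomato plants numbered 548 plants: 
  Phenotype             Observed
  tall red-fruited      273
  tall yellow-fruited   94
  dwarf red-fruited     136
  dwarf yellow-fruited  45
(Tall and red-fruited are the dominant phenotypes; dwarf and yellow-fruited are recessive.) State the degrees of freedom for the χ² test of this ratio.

A dihybrid F₂ with independent assortment and complete dominance at both loci gives a 9:3:3:1 phenotypic ratio.
A goodness-of-fit test with 4 phenotype classes has df = 4 − 1 = 3.

3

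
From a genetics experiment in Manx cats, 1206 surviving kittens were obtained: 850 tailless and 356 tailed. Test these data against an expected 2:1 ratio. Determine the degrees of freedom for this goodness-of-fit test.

A goodness-of-fit test with 2 phenotype classes has df = 2 − 1 = 1.

1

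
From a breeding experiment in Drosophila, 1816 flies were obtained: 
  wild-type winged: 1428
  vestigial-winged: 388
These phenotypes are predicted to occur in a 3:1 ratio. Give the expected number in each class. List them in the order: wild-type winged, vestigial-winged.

1362, 454

Total ratio parts = 4. Expected numbers out of 1816:
  wild-type winged: 1816 × 3/4 = 1362
  vestigial-winged: 1816 × 1/4 = 454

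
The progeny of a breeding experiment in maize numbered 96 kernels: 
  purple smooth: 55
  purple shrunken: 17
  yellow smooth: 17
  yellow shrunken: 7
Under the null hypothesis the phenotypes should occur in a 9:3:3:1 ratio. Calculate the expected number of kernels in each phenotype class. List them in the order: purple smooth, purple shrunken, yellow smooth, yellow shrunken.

54, 18, 18, 6

The 9:3:3:1 ratio has 16 parts, so with N = 96 the expected counts are:
  purple smooth: 96 × 9/16 = 54
  purple shrunken: 96 × 3/16 = 18
  yellow smooth: 96 × 3/16 = 18
  yellow shrunken: 96 × 1/16 = 6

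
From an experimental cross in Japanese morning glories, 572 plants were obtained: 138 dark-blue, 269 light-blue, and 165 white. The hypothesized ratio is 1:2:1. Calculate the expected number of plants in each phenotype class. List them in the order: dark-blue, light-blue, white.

143, 286, 143

Expected counts for N = 572 under a 1:2:1 ratio (total parts = 4):
  dark-blue: 572 × 1/4 = 143
  light-blue: 572 × 2/4 = 286
  white: 572 × 1/4 = 143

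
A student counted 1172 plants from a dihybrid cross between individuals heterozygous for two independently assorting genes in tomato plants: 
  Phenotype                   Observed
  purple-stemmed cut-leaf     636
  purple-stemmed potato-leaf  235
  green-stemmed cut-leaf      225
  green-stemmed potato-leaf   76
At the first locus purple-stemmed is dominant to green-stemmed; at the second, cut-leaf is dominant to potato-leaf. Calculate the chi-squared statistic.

2.107

A dihybrid F₂ with independent assortment and complete dominance at both loci gives a 9:3:3:1 phenotypic ratio.
Total ratio parts = 16. Expected numbers out of 1172:
  purple-stemmed cut-leaf: 1172 × 9/16 = 659.25
  purple-stemmed potato-leaf: 1172 × 3/16 = 219.75
  green-stemmed cut-leaf: 1172 × 3/16 = 219.75
  green-stemmed potato-leaf: 1172 × 1/16 = 73.25
χ² = Σ (O − E)² / E
  purple-stemmed cut-leaf: (636 − 659.25)² / 659.25 = 0.8200
  purple-stemmed potato-leaf: (235 − 219.75)² / 219.75 = 1.0583
  green-stemmed cut-leaf: (225 − 219.75)² / 219.75 = 0.1254
  green-stemmed potato-leaf: (76 − 73.25)² / 73.25 = 0.1032
χ² = 0.8200 + 1.0583 + 0.1254 + 0.1032 = 2.1069 ≈ 2.107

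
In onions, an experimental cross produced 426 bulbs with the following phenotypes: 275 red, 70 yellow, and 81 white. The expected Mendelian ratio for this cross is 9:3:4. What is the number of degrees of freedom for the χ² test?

A goodness-of-fit test with 3 phenotype classes has df = 3 − 1 = 2.

2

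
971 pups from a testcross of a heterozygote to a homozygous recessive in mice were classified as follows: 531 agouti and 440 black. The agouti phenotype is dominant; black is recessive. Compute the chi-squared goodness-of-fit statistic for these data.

A testcross of a heterozygote (Aa × aa) gives a 1:1 phenotypic ratio.
The 1:1 ratio has 2 parts, so with N = 971 the expected counts are:
  agouti: 971 × 1/2 = 485.5
  black: 971 × 1/2 = 485.5
χ² = Σ (O − E)² / E
  agouti: (531 − 485.5)² / 485.5 = 4.2642
  black: (440 − 485.5)² / 485.5 = 4.2642
χ² = 4.2642 + 4.2642 = 8.5284 ≈ 8.528

8.528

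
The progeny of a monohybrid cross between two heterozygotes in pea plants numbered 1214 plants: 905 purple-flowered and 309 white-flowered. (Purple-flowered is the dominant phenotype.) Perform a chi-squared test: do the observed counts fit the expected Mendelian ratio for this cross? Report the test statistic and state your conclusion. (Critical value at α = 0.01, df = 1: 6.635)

0.133; consistent

For a monohybrid cross between heterozygotes with complete dominance, the expected phenotypic ratio is 3:1.
Under the 3:1 hypothesis (Σ ratio = 4, N = 1214):
  purple-flowered: 1214 × 3/4 = 910.5
  white-flowered: 1214 × 1/4 = 303.5
χ² = Σ (O − E)² / E
  purple-flowered: (905 − 910.5)² / 910.5 = 0.0332
  white-flowered: (309 − 303.5)² / 303.5 = 0.0997
χ² = 0.0332 + 0.0997 = 0.1329 ≈ 0.133
Degrees of freedom = 2 − 1 = 1; critical value at α = 0.01 is 6.635.
Since 0.133 < 6.635, we fail to reject the null hypothesis — the data are consistent with the 3:1 ratio.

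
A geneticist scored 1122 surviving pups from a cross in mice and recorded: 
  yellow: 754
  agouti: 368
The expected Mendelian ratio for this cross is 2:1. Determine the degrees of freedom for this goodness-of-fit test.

A goodness-of-fit test with 2 phenotype classes has df = 2 − 1 = 1.

1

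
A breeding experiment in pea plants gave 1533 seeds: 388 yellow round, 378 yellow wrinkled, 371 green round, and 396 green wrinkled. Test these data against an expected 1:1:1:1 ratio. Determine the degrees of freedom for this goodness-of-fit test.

A goodness-of-fit test with 4 phenotype classes has df = 4 − 1 = 3.

3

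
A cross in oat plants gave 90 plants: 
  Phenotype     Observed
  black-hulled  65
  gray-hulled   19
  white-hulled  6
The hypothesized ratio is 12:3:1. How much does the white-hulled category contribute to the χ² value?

0.025

Total ratio parts = 16. Expected numbers out of 90:
  black-hulled: 90 × 12/16 = 67.5
  gray-hulled: 90 × 3/16 = 16.875
  white-hulled: 90 × 1/16 = 5.625
Contribution of white-hulled: (6 − 5.625)² / 5.625 = 0.0250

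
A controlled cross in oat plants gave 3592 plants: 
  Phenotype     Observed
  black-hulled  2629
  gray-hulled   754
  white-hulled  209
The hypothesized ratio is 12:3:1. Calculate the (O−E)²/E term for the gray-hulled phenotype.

Total ratio parts = 16. Expected numbers out of 3592:
  black-hulled: 3592 × 12/16 = 2694
  gray-hulled: 3592 × 3/16 = 673.5
  white-hulled: 3592 × 1/16 = 224.5
Contribution of gray-hulled: (754 − 673.5)² / 673.5 = 9.6218

9.622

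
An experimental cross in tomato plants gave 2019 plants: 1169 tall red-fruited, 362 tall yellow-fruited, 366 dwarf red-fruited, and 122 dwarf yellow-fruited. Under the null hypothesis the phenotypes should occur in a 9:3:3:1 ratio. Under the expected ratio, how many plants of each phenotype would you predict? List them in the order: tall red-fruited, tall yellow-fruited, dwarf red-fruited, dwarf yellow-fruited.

Total ratio parts = 16. Expected numbers out of 2019:
  tall red-fruited: 2019 × 9/16 = 1135.6875
  tall yellow-fruited: 2019 × 3/16 = 378.5625
  dwarf red-fruited: 2019 × 3/16 = 378.5625
  dwarf yellow-fruited: 2019 × 1/16 = 126.1875

1135.6875, 378.5625, 378.5625, 126.1875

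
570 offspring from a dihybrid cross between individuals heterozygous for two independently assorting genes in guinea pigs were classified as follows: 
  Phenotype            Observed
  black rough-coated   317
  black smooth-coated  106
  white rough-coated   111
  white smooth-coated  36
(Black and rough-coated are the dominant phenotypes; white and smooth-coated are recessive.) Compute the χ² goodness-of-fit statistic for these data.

0.211

A dihybrid F₂ with independent assortment and complete dominance at both loci gives a 9:3:3:1 phenotypic ratio.
Total ratio parts = 16. Expected numbers out of 570:
  black rough-coated: 570 × 9/16 = 320.625
  black smooth-coated: 570 × 3/16 = 106.875
  white rough-coated: 570 × 3/16 = 106.875
  white smooth-coated: 570 × 1/16 = 35.625
χ² = Σ (O − E)² / E
  black rough-coated: (317 − 320.625)² / 320.625 = 0.0410
  black smooth-coated: (106 − 106.875)² / 106.875 = 0.0072
  white rough-coated: (111 − 106.875)² / 106.875 = 0.1592
  white smooth-coated: (36 − 35.625)² / 35.625 = 0.0039
χ² = 0.0410 + 0.0072 + 0.1592 + 0.0039 = 0.2113 ≈ 0.211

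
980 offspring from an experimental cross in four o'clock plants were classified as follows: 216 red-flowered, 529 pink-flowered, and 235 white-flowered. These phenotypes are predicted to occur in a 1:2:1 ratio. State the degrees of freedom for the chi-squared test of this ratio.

A goodness-of-fit test with 3 phenotype classes has df = 3 − 1 = 2.

2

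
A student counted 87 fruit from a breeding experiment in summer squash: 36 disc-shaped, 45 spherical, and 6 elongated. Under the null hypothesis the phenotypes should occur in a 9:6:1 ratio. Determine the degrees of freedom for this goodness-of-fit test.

2

A goodness-of-fit test with 3 phenotype classes has df = 3 − 1 = 2.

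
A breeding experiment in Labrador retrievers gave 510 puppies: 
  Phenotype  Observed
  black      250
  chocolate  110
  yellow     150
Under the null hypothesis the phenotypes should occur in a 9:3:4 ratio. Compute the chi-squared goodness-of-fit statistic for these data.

Under the 9:3:4 hypothesis (Σ ratio = 16, N = 510):
  black: 510 × 9/16 = 286.875
  chocolate: 510 × 3/16 = 95.625
  yellow: 510 × 4/16 = 127.5
χ² = Σ (O − E)² / E
  black: (250 − 286.875)² / 286.875 = 4.7399
  chocolate: (110 − 95.625)² / 95.625 = 2.1609
  yellow: (150 − 127.5)² / 127.5 = 3.9706
χ² = 4.7399 + 2.1609 + 3.9706 = 10.8714 ≈ 10.871

10.871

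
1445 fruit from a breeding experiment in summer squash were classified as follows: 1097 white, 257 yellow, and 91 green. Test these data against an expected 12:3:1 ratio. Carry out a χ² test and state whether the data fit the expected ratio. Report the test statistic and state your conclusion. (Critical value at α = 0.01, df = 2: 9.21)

0.884; consistent

Total ratio parts = 16. Expected numbers out of 1445:
  white: 1445 × 12/16 = 1083.75
  yellow: 1445 × 3/16 = 270.9375
  green: 1445 × 1/16 = 90.3125
χ² = Σ (O − E)² / E
  white: (1097 − 1083.75)² / 1083.75 = 0.1620
  yellow: (257 − 270.9375)² / 270.9375 = 0.7170
  green: (91 − 90.3125)² / 90.3125 = 0.0052
χ² = 0.1620 + 0.7170 + 0.0052 = 0.8842 ≈ 0.884
Degrees of freedom = 3 − 1 = 2; critical value at α = 0.01 is 9.21.
Since 0.884 < 9.21, we fail to reject the null hypothesis — the data are consistent with the 12:3:1 ratio.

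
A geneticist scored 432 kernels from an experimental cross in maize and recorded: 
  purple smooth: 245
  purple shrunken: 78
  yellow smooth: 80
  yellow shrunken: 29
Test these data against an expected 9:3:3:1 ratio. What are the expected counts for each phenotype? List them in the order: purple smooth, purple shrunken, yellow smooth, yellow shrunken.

243, 81, 81, 27

Total ratio parts = 16. Expected numbers out of 432:
  purple smooth: 432 × 9/16 = 243
  purple shrunken: 432 × 3/16 = 81
  yellow smooth: 432 × 3/16 = 81
  yellow shrunken: 432 × 1/16 = 27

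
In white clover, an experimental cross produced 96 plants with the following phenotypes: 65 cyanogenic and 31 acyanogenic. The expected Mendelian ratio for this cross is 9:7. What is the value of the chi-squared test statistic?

5.122

The 9:7 ratio has 16 parts, so with N = 96 the expected counts are:
  cyanogenic: 96 × 9/16 = 54
  acyanogenic: 96 × 7/16 = 42
χ² = Σ (O − E)² / E
  cyanogenic: (65 − 54)² / 54 = 2.2407
  acyanogenic: (31 − 42)² / 42 = 2.8810
χ² = 2.2407 + 2.8810 = 5.1217 ≈ 5.122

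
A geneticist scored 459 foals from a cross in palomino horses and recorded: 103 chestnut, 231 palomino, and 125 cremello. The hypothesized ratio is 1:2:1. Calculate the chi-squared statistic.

2.129

Total ratio parts = 4. Expected numbers out of 459:
  chestnut: 459 × 1/4 = 114.75
  palomino: 459 × 2/4 = 229.5
  cremello: 459 × 1/4 = 114.75
χ² = Σ (O − E)² / E
  chestnut: (103 − 114.75)² / 114.75 = 1.2032
  palomino: (231 − 229.5)² / 229.5 = 0.0098
  cremello: (125 − 114.75)² / 114.75 = 0.9156
χ² = 1.2032 + 0.0098 + 0.9156 = 2.1286 ≈ 2.129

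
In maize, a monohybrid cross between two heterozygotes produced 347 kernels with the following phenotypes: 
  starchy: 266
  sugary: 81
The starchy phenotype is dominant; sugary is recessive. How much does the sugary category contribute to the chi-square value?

For a monohybrid cross between heterozygotes with complete dominance, the expected phenotypic ratio is 3:1.
Expected counts for N = 347 under a 3:1 ratio (total parts = 4):
  starchy: 347 × 3/4 = 260.25
  sugary: 347 × 1/4 = 86.75
Contribution of sugary: (81 − 86.75)² / 86.75 = 0.3811

0.381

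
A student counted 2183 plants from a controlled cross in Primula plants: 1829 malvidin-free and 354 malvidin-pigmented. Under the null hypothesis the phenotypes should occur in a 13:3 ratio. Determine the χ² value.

The 13:3 ratio has 16 parts, so with N = 2183 the expected counts are:
  malvidin-free: 2183 × 13/16 = 1773.6875
  malvidin-pigmented: 2183 × 3/16 = 409.3125
χ² = Σ (O − E)² / E
  malvidin-free: (1829 − 1773.6875)² / 1773.6875 = 1.7249
  malvidin-pigmented: (354 − 409.3125)² / 409.3125 = 7.4747
χ² = 1.7249 + 7.4747 = 9.1996 ≈ 9.200

9.200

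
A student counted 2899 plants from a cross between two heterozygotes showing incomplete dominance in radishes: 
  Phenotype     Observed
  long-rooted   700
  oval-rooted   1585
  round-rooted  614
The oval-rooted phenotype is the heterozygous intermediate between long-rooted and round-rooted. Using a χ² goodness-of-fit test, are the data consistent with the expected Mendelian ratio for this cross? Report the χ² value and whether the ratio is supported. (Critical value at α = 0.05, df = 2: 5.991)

30.436; not consistent

With incomplete dominance, a heterozygote × heterozygote cross gives a 1:2:1 phenotypic ratio.
The 1:2:1 ratio has 4 parts, so with N = 2899 the expected counts are:
  long-rooted: 2899 × 1/4 = 724.75
  oval-rooted: 2899 × 2/4 = 1449.5
  round-rooted: 2899 × 1/4 = 724.75
χ² = Σ (O − E)² / E
  long-rooted: (700 − 724.75)² / 724.75 = 0.8452
  oval-rooted: (1585 − 1449.5)² / 1449.5 = 12.6666
  round-rooted: (614 − 724.75)² / 724.75 = 16.9239
χ² = 0.8452 + 12.6666 + 16.9239 = 30.4357 ≈ 30.436
Degrees of freedom = 3 − 1 = 2; critical value at α = 0.05 is 5.991.
Since 30.436 > 5.991, we reject the null hypothesis — the data do not fit the 1:2:1 ratio.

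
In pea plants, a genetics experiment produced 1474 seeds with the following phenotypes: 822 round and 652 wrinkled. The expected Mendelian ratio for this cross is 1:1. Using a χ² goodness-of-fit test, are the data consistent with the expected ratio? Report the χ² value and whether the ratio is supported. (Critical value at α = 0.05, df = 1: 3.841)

Expected counts for N = 1474 under a 1:1 ratio (total parts = 2):
  round: 1474 × 1/2 = 737
  wrinkled: 1474 × 1/2 = 737
χ² = Σ (O − E)² / E
  round: (822 − 737)² / 737 = 9.8033
  wrinkled: (652 − 737)² / 737 = 9.8033
χ² = 9.8033 + 9.8033 = 19.6066 ≈ 19.607
Degrees of freedom = 2 − 1 = 1; critical value at α = 0.05 is 3.841.
Since 19.607 > 3.841, we reject the null hypothesis — the data do not fit the 1:1 ratio.

19.607; not consistent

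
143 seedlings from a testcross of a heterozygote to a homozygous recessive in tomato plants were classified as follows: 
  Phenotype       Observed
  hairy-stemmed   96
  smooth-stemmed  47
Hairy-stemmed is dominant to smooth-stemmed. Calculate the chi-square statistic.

A testcross of a heterozygote (Aa × aa) gives a 1:1 phenotypic ratio.
Under the 1:1 hypothesis (Σ ratio = 2, N = 143):
  hairy-stemmed: 143 × 1/2 = 71.5
  smooth-stemmed: 143 × 1/2 = 71.5
χ² = Σ (O − E)² / E
  hairy-stemmed: (96 − 71.5)² / 71.5 = 8.3951
  smooth-stemmed: (47 − 71.5)² / 71.5 = 8.3951
χ² = 8.3951 + 8.3951 = 16.7902 ≈ 16.790

16.790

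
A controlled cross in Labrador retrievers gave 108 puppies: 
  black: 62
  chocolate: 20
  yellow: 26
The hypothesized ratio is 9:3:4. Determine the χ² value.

0.066

Under the 9:3:4 hypothesis (Σ ratio = 16, N = 108):
  black: 108 × 9/16 = 60.75
  chocolate: 108 × 3/16 = 20.25
  yellow: 108 × 4/16 = 27
χ² = Σ (O − E)² / E
  black: (62 − 60.75)² / 60.75 = 0.0257
  chocolate: (20 − 20.25)² / 20.25 = 0.0031
  yellow: (26 − 27)² / 27 = 0.0370
χ² = 0.0257 + 0.0031 + 0.0370 = 0.0658 ≈ 0.066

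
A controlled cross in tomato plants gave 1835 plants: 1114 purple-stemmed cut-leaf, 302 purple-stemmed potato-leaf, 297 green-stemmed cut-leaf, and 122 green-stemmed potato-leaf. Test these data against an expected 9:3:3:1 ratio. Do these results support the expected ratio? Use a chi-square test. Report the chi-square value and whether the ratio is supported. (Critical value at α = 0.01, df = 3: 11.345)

18.530; not consistent

Expected counts for N = 1835 under a 9:3:3:1 ratio (total parts = 16):
  purple-stemmed cut-leaf: 1835 × 9/16 = 1032.1875
  purple-stemmed potato-leaf: 1835 × 3/16 = 344.0625
  green-stemmed cut-leaf: 1835 × 3/16 = 344.0625
  green-stemmed potato-leaf: 1835 × 1/16 = 114.6875
χ² = Σ (O − E)² / E
  purple-stemmed cut-leaf: (1114 − 1032.1875)² / 1032.1875 = 6.4846
  purple-stemmed potato-leaf: (302 − 344.0625)² / 344.0625 = 5.1422
  green-stemmed cut-leaf: (297 − 344.0625)² / 344.0625 = 6.4374
  green-stemmed potato-leaf: (122 − 114.6875)² / 114.6875 = 0.4662
χ² = 6.4846 + 5.1422 + 6.4374 + 0.4662 = 18.5304 ≈ 18.530
Degrees of freedom = 4 − 1 = 3; critical value at α = 0.01 is 11.345.
Since 18.530 > 11.345, we reject the null hypothesis — the data do not fit the 9:3:3:1 ratio.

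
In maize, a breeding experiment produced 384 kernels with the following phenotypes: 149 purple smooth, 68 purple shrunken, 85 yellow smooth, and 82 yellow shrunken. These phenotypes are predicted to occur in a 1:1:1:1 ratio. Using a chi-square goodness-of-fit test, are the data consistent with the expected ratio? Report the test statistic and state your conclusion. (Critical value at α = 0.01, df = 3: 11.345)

The 1:1:1:1 ratio has 4 parts, so with N = 384 the expected counts are:
  purple smooth: 384 × 1/4 = 96
  purple shrunken: 384 × 1/4 = 96
  yellow smooth: 384 × 1/4 = 96
  yellow shrunken: 384 × 1/4 = 96
χ² = Σ (O − E)² / E
  purple smooth: (149 − 96)² / 96 = 29.2604
  purple shrunken: (68 − 96)² / 96 = 8.1667
  yellow smooth: (85 − 96)² / 96 = 1.2604
  yellow shrunken: (82 − 96)² / 96 = 2.0417
χ² = 29.2604 + 8.1667 + 1.2604 + 2.0417 = 40.7292 ≈ 40.729
Degrees of freedom = 4 − 1 = 3; critical value at α = 0.01 is 11.345.
Since 40.729 > 11.345, we reject the null hypothesis — the data do not fit the 1:1:1:1 ratio.

40.729; not consistent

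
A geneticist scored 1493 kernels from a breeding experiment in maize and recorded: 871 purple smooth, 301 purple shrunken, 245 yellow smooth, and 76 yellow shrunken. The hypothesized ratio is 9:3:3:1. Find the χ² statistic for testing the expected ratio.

10.315

Expected counts for N = 1493 under a 9:3:3:1 ratio (total parts = 16):
  purple smooth: 1493 × 9/16 = 839.8125
  purple shrunken: 1493 × 3/16 = 279.9375
  yellow smooth: 1493 × 3/16 = 279.9375
  yellow shrunken: 1493 × 1/16 = 93.3125
χ² = Σ (O − E)² / E
  purple smooth: (871 − 839.8125)² / 839.8125 = 1.1582
  purple shrunken: (301 − 279.9375)² / 279.9375 = 1.5847
  yellow smooth: (245 − 279.9375)² / 279.9375 = 4.3604
  yellow shrunken: (76 − 93.3125)² / 93.3125 = 3.2120
χ² = 1.1582 + 1.5847 + 4.3604 + 3.2120 = 10.3153 ≈ 10.315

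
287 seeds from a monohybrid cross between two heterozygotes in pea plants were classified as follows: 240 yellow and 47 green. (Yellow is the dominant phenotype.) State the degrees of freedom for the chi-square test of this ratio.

1

For a monohybrid cross between heterozygotes with complete dominance, the expected phenotypic ratio is 3:1.
A goodness-of-fit test with 2 phenotype classes has df = 2 − 1 = 1.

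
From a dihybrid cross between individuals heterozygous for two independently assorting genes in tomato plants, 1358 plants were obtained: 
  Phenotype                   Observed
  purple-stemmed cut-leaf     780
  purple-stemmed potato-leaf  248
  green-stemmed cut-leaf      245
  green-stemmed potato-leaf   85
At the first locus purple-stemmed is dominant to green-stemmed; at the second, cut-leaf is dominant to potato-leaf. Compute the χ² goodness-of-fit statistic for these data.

0.877

A dihybrid F₂ with independent assortment and complete dominance at both loci gives a 9:3:3:1 phenotypic ratio.
Expected counts for N = 1358 under a 9:3:3:1 ratio (total parts = 16):
  purple-stemmed cut-leaf: 1358 × 9/16 = 763.875
  purple-stemmed potato-leaf: 1358 × 3/16 = 254.625
  green-stemmed cut-leaf: 1358 × 3/16 = 254.625
  green-stemmed potato-leaf: 1358 × 1/16 = 84.875
χ² = Σ (O − E)² / E
  purple-stemmed cut-leaf: (780 − 763.875)² / 763.875 = 0.3404
  purple-stemmed potato-leaf: (248 − 254.625)² / 254.625 = 0.1724
  green-stemmed cut-leaf: (245 − 254.625)² / 254.625 = 0.3638
  green-stemmed potato-leaf: (85 − 84.875)² / 84.875 = 0.0002
χ² = 0.3404 + 0.1724 + 0.3638 + 0.0002 = 0.8768 ≈ 0.877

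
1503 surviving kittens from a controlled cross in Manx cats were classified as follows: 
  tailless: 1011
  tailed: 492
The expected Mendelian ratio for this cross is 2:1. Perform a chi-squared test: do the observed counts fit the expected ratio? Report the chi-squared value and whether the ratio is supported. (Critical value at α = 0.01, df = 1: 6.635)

Under the 2:1 hypothesis (Σ ratio = 3, N = 1503):
  tailless: 1503 × 2/3 = 1002
  tailed: 1503 × 1/3 = 501
χ² = Σ (O − E)² / E
  tailless: (1011 − 1002)² / 1002 = 0.0808
  tailed: (492 − 501)² / 501 = 0.1617
χ² = 0.0808 + 0.1617 = 0.2425 ≈ 0.243
Degrees of freedom = 2 − 1 = 1; critical value at α = 0.01 is 6.635.
Since 0.243 < 6.635, we fail to reject the null hypothesis — the data are consistent with the 2:1 ratio.

0.243; consistent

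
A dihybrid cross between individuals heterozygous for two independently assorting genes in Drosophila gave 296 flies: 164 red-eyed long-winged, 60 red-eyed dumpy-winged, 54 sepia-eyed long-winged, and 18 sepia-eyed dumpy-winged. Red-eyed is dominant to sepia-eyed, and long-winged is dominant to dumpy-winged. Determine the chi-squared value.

0.456

A dihybrid F₂ with independent assortment and complete dominance at both loci gives a 9:3:3:1 phenotypic ratio.
Under the 9:3:3:1 hypothesis (Σ ratio = 16, N = 296):
  red-eyed long-winged: 296 × 9/16 = 166.5
  red-eyed dumpy-winged: 296 × 3/16 = 55.5
  sepia-eyed long-winged: 296 × 3/16 = 55.5
  sepia-eyed dumpy-winged: 296 × 1/16 = 18.5
χ² = Σ (O − E)² / E
  red-eyed long-winged: (164 − 166.5)² / 166.5 = 0.0375
  red-eyed dumpy-winged: (60 − 55.5)² / 55.5 = 0.3649
  sepia-eyed long-winged: (54 − 55.5)² / 55.5 = 0.0405
  sepia-eyed dumpy-winged: (18 − 18.5)² / 18.5 = 0.0135
χ² = 0.0375 + 0.3649 + 0.0405 + 0.0135 = 0.4564 ≈ 0.456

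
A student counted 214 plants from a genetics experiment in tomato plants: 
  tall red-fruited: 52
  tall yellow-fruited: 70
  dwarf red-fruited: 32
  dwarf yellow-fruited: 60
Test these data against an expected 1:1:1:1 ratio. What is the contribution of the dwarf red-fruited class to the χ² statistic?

Expected counts for N = 214 under a 1:1:1:1 ratio (total parts = 4):
  tall red-fruited: 214 × 1/4 = 53.5
  tall yellow-fruited: 214 × 1/4 = 53.5
  dwarf red-fruited: 214 × 1/4 = 53.5
  dwarf yellow-fruited: 214 × 1/4 = 53.5
Contribution of dwarf red-fruited: (32 − 53.5)² / 53.5 = 8.6402

8.640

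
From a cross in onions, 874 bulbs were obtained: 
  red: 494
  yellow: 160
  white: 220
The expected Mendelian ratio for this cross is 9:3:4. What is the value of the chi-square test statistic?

Expected counts for N = 874 under a 9:3:4 ratio (total parts = 16):
  red: 874 × 9/16 = 491.625
  yellow: 874 × 3/16 = 163.875
  white: 874 × 4/16 = 218.5
χ² = Σ (O − E)² / E
  red: (494 − 491.625)² / 491.625 = 0.0115
  yellow: (160 − 163.875)² / 163.875 = 0.0916
  white: (220 − 218.5)² / 218.5 = 0.0103
χ² = 0.0115 + 0.0916 + 0.0103 = 0.1134 ≈ 0.113

0.113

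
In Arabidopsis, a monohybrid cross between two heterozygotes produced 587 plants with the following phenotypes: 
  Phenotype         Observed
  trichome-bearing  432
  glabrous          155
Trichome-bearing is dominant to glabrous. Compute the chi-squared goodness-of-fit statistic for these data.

For a monohybrid cross between heterozygotes with complete dominance, the expected phenotypic ratio is 3:1.
Under the 3:1 hypothesis (Σ ratio = 4, N = 587):
  trichome-bearing: 587 × 3/4 = 440.25
  glabrous: 587 × 1/4 = 146.75
χ² = Σ (O − E)² / E
  trichome-bearing: (432 − 440.25)² / 440.25 = 0.1546
  glabrous: (155 − 146.75)² / 146.75 = 0.4638
χ² = 0.1546 + 0.4638 = 0.6184 ≈ 0.618

0.618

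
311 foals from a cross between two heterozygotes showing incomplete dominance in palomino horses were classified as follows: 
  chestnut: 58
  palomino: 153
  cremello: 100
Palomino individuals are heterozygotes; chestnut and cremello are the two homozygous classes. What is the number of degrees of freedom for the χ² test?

With incomplete dominance, a heterozygote × heterozygote cross gives a 1:2:1 phenotypic ratio.
A goodness-of-fit test with 3 phenotype classes has df = 3 − 1 = 2.

2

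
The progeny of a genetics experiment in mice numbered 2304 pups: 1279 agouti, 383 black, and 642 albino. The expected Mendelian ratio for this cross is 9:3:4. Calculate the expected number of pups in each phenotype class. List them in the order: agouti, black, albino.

The 9:3:4 ratio has 16 parts, so with N = 2304 the expected counts are:
  agouti: 2304 × 9/16 = 1296
  black: 2304 × 3/16 = 432
  albino: 2304 × 4/16 = 576

1296, 432, 576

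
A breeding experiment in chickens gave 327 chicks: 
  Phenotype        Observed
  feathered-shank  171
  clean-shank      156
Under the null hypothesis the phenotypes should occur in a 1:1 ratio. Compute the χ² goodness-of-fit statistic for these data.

0.688

The 1:1 ratio has 2 parts, so with N = 327 the expected counts are:
  feathered-shank: 327 × 1/2 = 163.5
  clean-shank: 327 × 1/2 = 163.5
χ² = Σ (O − E)² / E
  feathered-shank: (171 − 163.5)² / 163.5 = 0.3440
  clean-shank: (156 − 163.5)² / 163.5 = 0.3440
χ² = 0.3440 + 0.3440 = 0.688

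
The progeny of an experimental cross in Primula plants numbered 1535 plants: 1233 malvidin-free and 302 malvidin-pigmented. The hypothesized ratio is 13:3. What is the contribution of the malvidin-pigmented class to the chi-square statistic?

Expected counts for N = 1535 under a 13:3 ratio (total parts = 16):
  malvidin-free: 1535 × 13/16 = 1247.1875
  malvidin-pigmented: 1535 × 3/16 = 287.8125
Contribution of malvidin-pigmented: (302 − 287.8125)² / 287.8125 = 0.6994

0.699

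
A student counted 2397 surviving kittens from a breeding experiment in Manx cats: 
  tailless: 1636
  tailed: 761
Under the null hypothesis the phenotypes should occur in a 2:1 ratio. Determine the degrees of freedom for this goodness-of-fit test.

1

A goodness-of-fit test with 2 phenotype classes has df = 2 − 1 = 1.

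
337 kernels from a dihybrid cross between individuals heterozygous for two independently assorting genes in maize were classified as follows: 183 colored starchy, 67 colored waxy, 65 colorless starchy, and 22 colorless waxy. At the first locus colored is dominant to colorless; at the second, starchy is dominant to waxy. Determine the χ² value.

A dihybrid F₂ with independent assortment and complete dominance at both loci gives a 9:3:3:1 phenotypic ratio.
The 9:3:3:1 ratio has 16 parts, so with N = 337 the expected counts are:
  colored starchy: 337 × 9/16 = 189.5625
  colored waxy: 337 × 3/16 = 63.1875
  colorless starchy: 337 × 3/16 = 63.1875
  colorless waxy: 337 × 1/16 = 21.0625
χ² = Σ (O − E)² / E
  colored starchy: (183 − 189.5625)² / 189.5625 = 0.2272
  colored waxy: (67 − 63.1875)² / 63.1875 = 0.2300
  colorless starchy: (65 − 63.1875)² / 63.1875 = 0.0520
  colorless waxy: (22 − 21.0625)² / 21.0625 = 0.0417
χ² = 0.2272 + 0.2300 + 0.0520 + 0.0417 = 0.5509 ≈ 0.551

0.551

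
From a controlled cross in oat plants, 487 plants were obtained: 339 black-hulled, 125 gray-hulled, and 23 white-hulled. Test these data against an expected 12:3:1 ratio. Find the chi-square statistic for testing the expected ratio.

Under the 12:3:1 hypothesis (Σ ratio = 16, N = 487):
  black-hulled: 487 × 12/16 = 365.25
  gray-hulled: 487 × 3/16 = 91.3125
  white-hulled: 487 × 1/16 = 30.4375
χ² = Σ (O − E)² / E
  black-hulled: (339 − 365.25)² / 365.25 = 1.8866
  gray-hulled: (125 − 91.3125)² / 91.3125 = 12.4282
  white-hulled: (23 − 30.4375)² / 30.4375 = 1.8174
χ² = 1.8866 + 12.4282 + 1.8174 = 16.1322 ≈ 16.132

16.132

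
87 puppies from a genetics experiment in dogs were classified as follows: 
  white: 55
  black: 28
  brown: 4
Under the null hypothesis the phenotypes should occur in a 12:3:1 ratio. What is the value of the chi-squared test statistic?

Total ratio parts = 16. Expected numbers out of 87:
  white: 87 × 12/16 = 65.25
  black: 87 × 3/16 = 16.3125
  brown: 87 × 1/16 = 5.4375
χ² = Σ (O − E)² / E
  white: (55 − 65.25)² / 65.25 = 1.6102
  black: (28 − 16.3125)² / 16.3125 = 8.3738
  brown: (4 − 5.4375)² / 5.4375 = 0.3800
χ² = 1.6102 + 8.3738 + 0.3800 = 10.364

10.364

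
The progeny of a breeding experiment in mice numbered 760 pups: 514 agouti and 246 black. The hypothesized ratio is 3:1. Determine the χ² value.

22.007

Expected counts for N = 760 under a 3:1 ratio (total parts = 4):
  agouti: 760 × 3/4 = 570
  black: 760 × 1/4 = 190
χ² = Σ (O − E)² / E
  agouti: (514 − 570)² / 570 = 5.5018
  black: (246 − 190)² / 190 = 16.5053
χ² = 5.5018 + 16.5053 = 22.0071 ≈ 22.007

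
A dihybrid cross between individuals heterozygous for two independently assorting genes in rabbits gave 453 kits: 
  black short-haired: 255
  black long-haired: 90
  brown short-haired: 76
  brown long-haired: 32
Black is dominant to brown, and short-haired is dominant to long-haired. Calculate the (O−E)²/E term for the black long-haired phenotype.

0.302

A dihybrid F₂ with independent assortment and complete dominance at both loci gives a 9:3:3:1 phenotypic ratio.
Total ratio parts = 16. Expected numbers out of 453:
  black short-haired: 453 × 9/16 = 254.8125
  black long-haired: 453 × 3/16 = 84.9375
  brown short-haired: 453 × 3/16 = 84.9375
  brown long-haired: 453 × 1/16 = 28.3125
Contribution of black long-haired: (90 − 84.9375)² / 84.9375 = 0.3017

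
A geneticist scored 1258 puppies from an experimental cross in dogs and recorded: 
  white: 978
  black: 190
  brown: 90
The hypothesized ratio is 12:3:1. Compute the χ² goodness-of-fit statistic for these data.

11.829

Total ratio parts = 16. Expected numbers out of 1258:
  white: 1258 × 12/16 = 943.5
  black: 1258 × 3/16 = 235.875
  brown: 1258 × 1/16 = 78.625
χ² = Σ (O − E)² / E
  white: (978 − 943.5)² / 943.5 = 1.2615
  black: (190 − 235.875)² / 235.875 = 8.9222
  brown: (90 − 78.625)² / 78.625 = 1.6457
χ² = 1.2615 + 8.9222 + 1.6457 = 11.8294 ≈ 11.829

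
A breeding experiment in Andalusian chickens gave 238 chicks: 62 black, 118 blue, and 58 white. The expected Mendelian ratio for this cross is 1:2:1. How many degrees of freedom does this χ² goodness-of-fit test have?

2

A goodness-of-fit test with 3 phenotype classes has df = 3 − 1 = 2.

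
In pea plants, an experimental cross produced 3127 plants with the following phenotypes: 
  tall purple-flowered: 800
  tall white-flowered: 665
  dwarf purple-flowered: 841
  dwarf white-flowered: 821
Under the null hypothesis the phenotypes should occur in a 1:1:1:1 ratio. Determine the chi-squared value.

24.323

Under the 1:1:1:1 hypothesis (Σ ratio = 4, N = 3127):
  tall purple-flowered: 3127 × 1/4 = 781.75
  tall white-flowered: 3127 × 1/4 = 781.75
  dwarf purple-flowered: 3127 × 1/4 = 781.75
  dwarf white-flowered: 3127 × 1/4 = 781.75
χ² = Σ (O − E)² / E
  tall purple-flowered: (800 − 781.75)² / 781.75 = 0.4260
  tall white-flowered: (665 − 781.75)² / 781.75 = 17.4360
  dwarf purple-flowered: (841 − 781.75)² / 781.75 = 4.4906
  dwarf white-flowered: (821 − 781.75)² / 781.75 = 1.9707
χ² = 0.4260 + 17.4360 + 4.4906 + 1.9707 = 24.3233 ≈ 24.323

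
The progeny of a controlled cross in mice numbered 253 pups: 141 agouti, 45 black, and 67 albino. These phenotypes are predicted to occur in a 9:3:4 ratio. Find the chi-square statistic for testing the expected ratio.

Total ratio parts = 16. Expected numbers out of 253:
  agouti: 253 × 9/16 = 142.3125
  black: 253 × 3/16 = 47.4375
  albino: 253 × 4/16 = 63.25
χ² = Σ (O − E)² / E
  agouti: (141 − 142.3125)² / 142.3125 = 0.0121
  black: (45 − 47.4375)² / 47.4375 = 0.1252
  albino: (67 − 63.25)² / 63.25 = 0.2223
χ² = 0.0121 + 0.1252 + 0.2223 = 0.3596 ≈ 0.360

0.360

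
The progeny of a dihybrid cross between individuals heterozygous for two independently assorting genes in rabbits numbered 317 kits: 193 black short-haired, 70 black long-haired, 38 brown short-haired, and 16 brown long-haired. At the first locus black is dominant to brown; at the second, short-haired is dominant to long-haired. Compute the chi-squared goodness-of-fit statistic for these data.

11.552

A dihybrid F₂ with independent assortment and complete dominance at both loci gives a 9:3:3:1 phenotypic ratio.
Expected counts for N = 317 under a 9:3:3:1 ratio (total parts = 16):
  black short-haired: 317 × 9/16 = 178.3125
  black long-haired: 317 × 3/16 = 59.4375
  brown short-haired: 317 × 3/16 = 59.4375
  brown long-haired: 317 × 1/16 = 19.8125
χ² = Σ (O − E)² / E
  black short-haired: (193 − 178.3125)² / 178.3125 = 1.2098
  black long-haired: (70 − 59.4375)² / 59.4375 = 1.8770
  brown short-haired: (38 − 59.4375)² / 59.4375 = 7.7319
  brown long-haired: (16 − 19.8125)² / 19.8125 = 0.7336
χ² = 1.2098 + 1.8770 + 7.7319 + 0.7336 = 11.5523 ≈ 11.552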